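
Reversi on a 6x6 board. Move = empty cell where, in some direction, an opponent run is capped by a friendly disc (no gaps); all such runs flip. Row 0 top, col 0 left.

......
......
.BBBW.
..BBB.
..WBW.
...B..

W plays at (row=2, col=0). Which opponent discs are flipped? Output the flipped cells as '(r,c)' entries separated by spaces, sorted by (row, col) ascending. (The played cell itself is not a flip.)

Dir NW: edge -> no flip
Dir N: first cell '.' (not opp) -> no flip
Dir NE: first cell '.' (not opp) -> no flip
Dir W: edge -> no flip
Dir E: opp run (2,1) (2,2) (2,3) capped by W -> flip
Dir SW: edge -> no flip
Dir S: first cell '.' (not opp) -> no flip
Dir SE: first cell '.' (not opp) -> no flip

Answer: (2,1) (2,2) (2,3)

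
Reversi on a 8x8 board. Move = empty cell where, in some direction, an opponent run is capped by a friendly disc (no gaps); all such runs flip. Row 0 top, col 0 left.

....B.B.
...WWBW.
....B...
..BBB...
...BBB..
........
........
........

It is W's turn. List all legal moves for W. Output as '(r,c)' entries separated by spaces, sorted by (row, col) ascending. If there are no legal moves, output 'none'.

Answer: (3,5) (5,4)

Derivation:
(0,3): no bracket -> illegal
(0,5): no bracket -> illegal
(0,7): no bracket -> illegal
(1,7): no bracket -> illegal
(2,1): no bracket -> illegal
(2,2): no bracket -> illegal
(2,3): no bracket -> illegal
(2,5): no bracket -> illegal
(2,6): no bracket -> illegal
(3,1): no bracket -> illegal
(3,5): flips 1 -> legal
(3,6): no bracket -> illegal
(4,1): no bracket -> illegal
(4,2): no bracket -> illegal
(4,6): no bracket -> illegal
(5,2): no bracket -> illegal
(5,3): no bracket -> illegal
(5,4): flips 3 -> legal
(5,5): no bracket -> illegal
(5,6): no bracket -> illegal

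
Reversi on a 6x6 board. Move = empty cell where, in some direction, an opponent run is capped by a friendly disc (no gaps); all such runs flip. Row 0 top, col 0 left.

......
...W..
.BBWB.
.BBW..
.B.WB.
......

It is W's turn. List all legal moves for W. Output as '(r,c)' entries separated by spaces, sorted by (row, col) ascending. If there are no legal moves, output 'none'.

Answer: (1,0) (1,1) (1,5) (2,0) (2,5) (3,0) (3,5) (4,0) (4,5) (5,0) (5,5)

Derivation:
(1,0): flips 2 -> legal
(1,1): flips 1 -> legal
(1,2): no bracket -> illegal
(1,4): no bracket -> illegal
(1,5): flips 1 -> legal
(2,0): flips 2 -> legal
(2,5): flips 1 -> legal
(3,0): flips 2 -> legal
(3,4): no bracket -> illegal
(3,5): flips 1 -> legal
(4,0): flips 2 -> legal
(4,2): no bracket -> illegal
(4,5): flips 1 -> legal
(5,0): flips 2 -> legal
(5,1): no bracket -> illegal
(5,2): no bracket -> illegal
(5,3): no bracket -> illegal
(5,4): no bracket -> illegal
(5,5): flips 1 -> legal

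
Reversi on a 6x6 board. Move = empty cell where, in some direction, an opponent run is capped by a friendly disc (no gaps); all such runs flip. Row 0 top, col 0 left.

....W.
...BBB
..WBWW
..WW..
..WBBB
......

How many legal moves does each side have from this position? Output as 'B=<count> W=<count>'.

Answer: B=7 W=6

Derivation:
-- B to move --
(0,3): no bracket -> illegal
(0,5): no bracket -> illegal
(1,1): flips 2 -> legal
(1,2): no bracket -> illegal
(2,1): flips 2 -> legal
(3,1): flips 1 -> legal
(3,4): flips 1 -> legal
(3,5): flips 2 -> legal
(4,1): flips 2 -> legal
(5,1): flips 3 -> legal
(5,2): no bracket -> illegal
(5,3): no bracket -> illegal
B mobility = 7
-- W to move --
(0,2): flips 1 -> legal
(0,3): flips 3 -> legal
(0,5): flips 3 -> legal
(1,2): no bracket -> illegal
(3,4): no bracket -> illegal
(3,5): no bracket -> illegal
(5,2): no bracket -> illegal
(5,3): flips 1 -> legal
(5,4): flips 1 -> legal
(5,5): flips 1 -> legal
W mobility = 6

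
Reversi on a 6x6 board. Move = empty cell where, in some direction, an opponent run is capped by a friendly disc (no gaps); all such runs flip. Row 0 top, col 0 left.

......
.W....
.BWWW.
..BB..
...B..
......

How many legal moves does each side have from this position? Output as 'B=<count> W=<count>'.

Answer: B=7 W=6

Derivation:
-- B to move --
(0,0): flips 2 -> legal
(0,1): flips 1 -> legal
(0,2): no bracket -> illegal
(1,0): no bracket -> illegal
(1,2): flips 1 -> legal
(1,3): flips 1 -> legal
(1,4): flips 1 -> legal
(1,5): flips 1 -> legal
(2,0): no bracket -> illegal
(2,5): flips 3 -> legal
(3,1): no bracket -> illegal
(3,4): no bracket -> illegal
(3,5): no bracket -> illegal
B mobility = 7
-- W to move --
(1,0): no bracket -> illegal
(1,2): no bracket -> illegal
(2,0): flips 1 -> legal
(3,0): no bracket -> illegal
(3,1): flips 1 -> legal
(3,4): no bracket -> illegal
(4,1): flips 1 -> legal
(4,2): flips 2 -> legal
(4,4): flips 1 -> legal
(5,2): no bracket -> illegal
(5,3): flips 2 -> legal
(5,4): no bracket -> illegal
W mobility = 6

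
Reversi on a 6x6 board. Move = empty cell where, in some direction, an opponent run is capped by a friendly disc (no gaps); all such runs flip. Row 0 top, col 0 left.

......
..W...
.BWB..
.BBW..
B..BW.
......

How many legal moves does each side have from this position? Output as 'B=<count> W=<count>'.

-- B to move --
(0,1): flips 1 -> legal
(0,2): flips 2 -> legal
(0,3): flips 1 -> legal
(1,1): no bracket -> illegal
(1,3): flips 1 -> legal
(2,4): no bracket -> illegal
(3,4): flips 1 -> legal
(3,5): no bracket -> illegal
(4,2): no bracket -> illegal
(4,5): flips 1 -> legal
(5,3): no bracket -> illegal
(5,4): no bracket -> illegal
(5,5): no bracket -> illegal
B mobility = 6
-- W to move --
(1,0): no bracket -> illegal
(1,1): no bracket -> illegal
(1,3): flips 1 -> legal
(1,4): no bracket -> illegal
(2,0): flips 1 -> legal
(2,4): flips 1 -> legal
(3,0): flips 3 -> legal
(3,4): flips 1 -> legal
(4,1): no bracket -> illegal
(4,2): flips 2 -> legal
(5,0): no bracket -> illegal
(5,1): no bracket -> illegal
(5,2): no bracket -> illegal
(5,3): flips 1 -> legal
(5,4): no bracket -> illegal
W mobility = 7

Answer: B=6 W=7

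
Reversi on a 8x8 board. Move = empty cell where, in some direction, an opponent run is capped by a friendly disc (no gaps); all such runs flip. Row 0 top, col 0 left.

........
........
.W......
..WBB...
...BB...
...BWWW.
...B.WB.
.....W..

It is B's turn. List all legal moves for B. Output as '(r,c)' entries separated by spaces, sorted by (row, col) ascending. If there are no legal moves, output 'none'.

Answer: (1,0) (3,1) (4,5) (4,6) (5,7) (6,4) (7,6)

Derivation:
(1,0): flips 2 -> legal
(1,1): no bracket -> illegal
(1,2): no bracket -> illegal
(2,0): no bracket -> illegal
(2,2): no bracket -> illegal
(2,3): no bracket -> illegal
(3,0): no bracket -> illegal
(3,1): flips 1 -> legal
(4,1): no bracket -> illegal
(4,2): no bracket -> illegal
(4,5): flips 1 -> legal
(4,6): flips 1 -> legal
(4,7): no bracket -> illegal
(5,7): flips 3 -> legal
(6,4): flips 2 -> legal
(6,7): no bracket -> illegal
(7,4): no bracket -> illegal
(7,6): flips 2 -> legal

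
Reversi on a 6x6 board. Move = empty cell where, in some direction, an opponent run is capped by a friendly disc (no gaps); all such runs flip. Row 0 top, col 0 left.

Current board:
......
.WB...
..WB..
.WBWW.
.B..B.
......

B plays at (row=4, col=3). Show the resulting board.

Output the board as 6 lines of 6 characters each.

Answer: ......
.WB...
..WB..
.WBBW.
.B.BB.
......

Derivation:
Place B at (4,3); scan 8 dirs for brackets.
Dir NW: first cell 'B' (not opp) -> no flip
Dir N: opp run (3,3) capped by B -> flip
Dir NE: opp run (3,4), next='.' -> no flip
Dir W: first cell '.' (not opp) -> no flip
Dir E: first cell 'B' (not opp) -> no flip
Dir SW: first cell '.' (not opp) -> no flip
Dir S: first cell '.' (not opp) -> no flip
Dir SE: first cell '.' (not opp) -> no flip
All flips: (3,3)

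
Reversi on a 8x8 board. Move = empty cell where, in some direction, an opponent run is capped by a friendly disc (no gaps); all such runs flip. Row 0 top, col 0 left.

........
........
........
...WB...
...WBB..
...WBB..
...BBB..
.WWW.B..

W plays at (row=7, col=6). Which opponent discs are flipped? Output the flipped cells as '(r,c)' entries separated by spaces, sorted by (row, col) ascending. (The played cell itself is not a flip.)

Dir NW: opp run (6,5) (5,4) capped by W -> flip
Dir N: first cell '.' (not opp) -> no flip
Dir NE: first cell '.' (not opp) -> no flip
Dir W: opp run (7,5), next='.' -> no flip
Dir E: first cell '.' (not opp) -> no flip
Dir SW: edge -> no flip
Dir S: edge -> no flip
Dir SE: edge -> no flip

Answer: (5,4) (6,5)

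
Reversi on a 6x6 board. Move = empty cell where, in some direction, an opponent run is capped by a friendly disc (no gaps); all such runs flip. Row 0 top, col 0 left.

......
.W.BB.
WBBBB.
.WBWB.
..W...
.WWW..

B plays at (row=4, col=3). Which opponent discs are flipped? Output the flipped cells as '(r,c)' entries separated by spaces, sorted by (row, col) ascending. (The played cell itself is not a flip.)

Dir NW: first cell 'B' (not opp) -> no flip
Dir N: opp run (3,3) capped by B -> flip
Dir NE: first cell 'B' (not opp) -> no flip
Dir W: opp run (4,2), next='.' -> no flip
Dir E: first cell '.' (not opp) -> no flip
Dir SW: opp run (5,2), next=edge -> no flip
Dir S: opp run (5,3), next=edge -> no flip
Dir SE: first cell '.' (not opp) -> no flip

Answer: (3,3)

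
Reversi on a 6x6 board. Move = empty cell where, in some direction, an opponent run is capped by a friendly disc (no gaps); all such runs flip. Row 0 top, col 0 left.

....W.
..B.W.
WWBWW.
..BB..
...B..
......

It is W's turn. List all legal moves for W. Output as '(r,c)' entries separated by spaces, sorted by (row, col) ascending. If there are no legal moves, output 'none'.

Answer: (0,1) (0,3) (4,1) (4,2) (5,3) (5,4)

Derivation:
(0,1): flips 1 -> legal
(0,2): no bracket -> illegal
(0,3): flips 1 -> legal
(1,1): no bracket -> illegal
(1,3): no bracket -> illegal
(3,1): no bracket -> illegal
(3,4): no bracket -> illegal
(4,1): flips 1 -> legal
(4,2): flips 1 -> legal
(4,4): no bracket -> illegal
(5,2): no bracket -> illegal
(5,3): flips 2 -> legal
(5,4): flips 2 -> legal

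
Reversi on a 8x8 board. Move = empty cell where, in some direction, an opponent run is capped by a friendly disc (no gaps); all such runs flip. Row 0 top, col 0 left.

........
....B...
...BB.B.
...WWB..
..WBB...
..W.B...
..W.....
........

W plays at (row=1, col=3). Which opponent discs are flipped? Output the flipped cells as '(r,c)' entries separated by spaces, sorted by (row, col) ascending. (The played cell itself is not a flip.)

Dir NW: first cell '.' (not opp) -> no flip
Dir N: first cell '.' (not opp) -> no flip
Dir NE: first cell '.' (not opp) -> no flip
Dir W: first cell '.' (not opp) -> no flip
Dir E: opp run (1,4), next='.' -> no flip
Dir SW: first cell '.' (not opp) -> no flip
Dir S: opp run (2,3) capped by W -> flip
Dir SE: opp run (2,4) (3,5), next='.' -> no flip

Answer: (2,3)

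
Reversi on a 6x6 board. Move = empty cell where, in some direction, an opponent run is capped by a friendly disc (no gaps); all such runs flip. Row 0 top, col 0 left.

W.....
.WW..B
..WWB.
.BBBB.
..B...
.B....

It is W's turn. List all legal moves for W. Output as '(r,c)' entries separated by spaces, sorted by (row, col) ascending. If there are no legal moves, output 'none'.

Answer: (2,5) (4,0) (4,1) (4,3) (4,4) (4,5) (5,2)

Derivation:
(0,4): no bracket -> illegal
(0,5): no bracket -> illegal
(1,3): no bracket -> illegal
(1,4): no bracket -> illegal
(2,0): no bracket -> illegal
(2,1): no bracket -> illegal
(2,5): flips 1 -> legal
(3,0): no bracket -> illegal
(3,5): no bracket -> illegal
(4,0): flips 1 -> legal
(4,1): flips 1 -> legal
(4,3): flips 1 -> legal
(4,4): flips 1 -> legal
(4,5): flips 1 -> legal
(5,0): no bracket -> illegal
(5,2): flips 2 -> legal
(5,3): no bracket -> illegal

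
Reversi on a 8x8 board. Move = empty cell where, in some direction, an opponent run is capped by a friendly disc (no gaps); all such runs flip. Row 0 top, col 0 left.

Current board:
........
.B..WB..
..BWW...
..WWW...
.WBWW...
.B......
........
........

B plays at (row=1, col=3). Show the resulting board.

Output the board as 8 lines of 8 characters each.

Place B at (1,3); scan 8 dirs for brackets.
Dir NW: first cell '.' (not opp) -> no flip
Dir N: first cell '.' (not opp) -> no flip
Dir NE: first cell '.' (not opp) -> no flip
Dir W: first cell '.' (not opp) -> no flip
Dir E: opp run (1,4) capped by B -> flip
Dir SW: first cell 'B' (not opp) -> no flip
Dir S: opp run (2,3) (3,3) (4,3), next='.' -> no flip
Dir SE: opp run (2,4), next='.' -> no flip
All flips: (1,4)

Answer: ........
.B.BBB..
..BWW...
..WWW...
.WBWW...
.B......
........
........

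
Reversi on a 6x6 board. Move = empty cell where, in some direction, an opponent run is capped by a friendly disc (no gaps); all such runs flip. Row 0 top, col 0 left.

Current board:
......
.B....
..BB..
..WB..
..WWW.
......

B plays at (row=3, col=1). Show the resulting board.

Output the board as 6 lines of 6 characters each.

Place B at (3,1); scan 8 dirs for brackets.
Dir NW: first cell '.' (not opp) -> no flip
Dir N: first cell '.' (not opp) -> no flip
Dir NE: first cell 'B' (not opp) -> no flip
Dir W: first cell '.' (not opp) -> no flip
Dir E: opp run (3,2) capped by B -> flip
Dir SW: first cell '.' (not opp) -> no flip
Dir S: first cell '.' (not opp) -> no flip
Dir SE: opp run (4,2), next='.' -> no flip
All flips: (3,2)

Answer: ......
.B....
..BB..
.BBB..
..WWW.
......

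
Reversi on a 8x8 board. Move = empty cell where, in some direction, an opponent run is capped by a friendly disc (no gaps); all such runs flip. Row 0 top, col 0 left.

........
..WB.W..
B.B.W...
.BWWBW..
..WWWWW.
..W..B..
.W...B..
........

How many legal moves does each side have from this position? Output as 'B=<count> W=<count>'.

-- B to move --
(0,1): no bracket -> illegal
(0,2): flips 1 -> legal
(0,3): no bracket -> illegal
(0,4): no bracket -> illegal
(0,5): no bracket -> illegal
(0,6): no bracket -> illegal
(1,1): flips 1 -> legal
(1,4): flips 1 -> legal
(1,6): no bracket -> illegal
(2,1): no bracket -> illegal
(2,3): no bracket -> illegal
(2,5): flips 2 -> legal
(2,6): no bracket -> illegal
(3,6): flips 1 -> legal
(3,7): flips 1 -> legal
(4,1): no bracket -> illegal
(4,7): no bracket -> illegal
(5,0): no bracket -> illegal
(5,1): no bracket -> illegal
(5,3): flips 1 -> legal
(5,4): flips 1 -> legal
(5,6): flips 1 -> legal
(5,7): flips 3 -> legal
(6,0): no bracket -> illegal
(6,2): flips 3 -> legal
(6,3): no bracket -> illegal
(7,0): flips 3 -> legal
(7,1): no bracket -> illegal
(7,2): no bracket -> illegal
B mobility = 12
-- W to move --
(0,2): flips 1 -> legal
(0,3): no bracket -> illegal
(0,4): no bracket -> illegal
(1,0): no bracket -> illegal
(1,1): flips 1 -> legal
(1,4): flips 1 -> legal
(2,1): no bracket -> illegal
(2,3): flips 1 -> legal
(2,5): flips 1 -> legal
(3,0): flips 1 -> legal
(4,0): no bracket -> illegal
(4,1): no bracket -> illegal
(5,4): no bracket -> illegal
(5,6): no bracket -> illegal
(6,4): flips 1 -> legal
(6,6): flips 1 -> legal
(7,4): no bracket -> illegal
(7,5): flips 2 -> legal
(7,6): no bracket -> illegal
W mobility = 9

Answer: B=12 W=9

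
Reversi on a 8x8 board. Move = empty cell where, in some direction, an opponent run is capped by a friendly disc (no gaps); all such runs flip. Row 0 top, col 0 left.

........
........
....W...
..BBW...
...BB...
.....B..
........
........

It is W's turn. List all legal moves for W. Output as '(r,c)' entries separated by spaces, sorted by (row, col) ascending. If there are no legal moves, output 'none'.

(2,1): no bracket -> illegal
(2,2): no bracket -> illegal
(2,3): no bracket -> illegal
(3,1): flips 2 -> legal
(3,5): no bracket -> illegal
(4,1): no bracket -> illegal
(4,2): flips 1 -> legal
(4,5): no bracket -> illegal
(4,6): no bracket -> illegal
(5,2): flips 1 -> legal
(5,3): no bracket -> illegal
(5,4): flips 1 -> legal
(5,6): no bracket -> illegal
(6,4): no bracket -> illegal
(6,5): no bracket -> illegal
(6,6): no bracket -> illegal

Answer: (3,1) (4,2) (5,2) (5,4)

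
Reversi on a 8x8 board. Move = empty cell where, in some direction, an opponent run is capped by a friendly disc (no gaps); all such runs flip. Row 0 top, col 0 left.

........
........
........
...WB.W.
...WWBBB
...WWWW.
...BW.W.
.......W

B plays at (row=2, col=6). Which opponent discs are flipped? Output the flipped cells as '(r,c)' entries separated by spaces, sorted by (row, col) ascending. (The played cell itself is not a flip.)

Dir NW: first cell '.' (not opp) -> no flip
Dir N: first cell '.' (not opp) -> no flip
Dir NE: first cell '.' (not opp) -> no flip
Dir W: first cell '.' (not opp) -> no flip
Dir E: first cell '.' (not opp) -> no flip
Dir SW: first cell '.' (not opp) -> no flip
Dir S: opp run (3,6) capped by B -> flip
Dir SE: first cell '.' (not opp) -> no flip

Answer: (3,6)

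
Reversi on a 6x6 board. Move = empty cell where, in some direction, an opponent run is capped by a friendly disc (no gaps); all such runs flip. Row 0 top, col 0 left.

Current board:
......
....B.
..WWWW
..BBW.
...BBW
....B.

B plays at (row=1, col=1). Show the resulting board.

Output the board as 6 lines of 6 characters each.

Place B at (1,1); scan 8 dirs for brackets.
Dir NW: first cell '.' (not opp) -> no flip
Dir N: first cell '.' (not opp) -> no flip
Dir NE: first cell '.' (not opp) -> no flip
Dir W: first cell '.' (not opp) -> no flip
Dir E: first cell '.' (not opp) -> no flip
Dir SW: first cell '.' (not opp) -> no flip
Dir S: first cell '.' (not opp) -> no flip
Dir SE: opp run (2,2) capped by B -> flip
All flips: (2,2)

Answer: ......
.B..B.
..BWWW
..BBW.
...BBW
....B.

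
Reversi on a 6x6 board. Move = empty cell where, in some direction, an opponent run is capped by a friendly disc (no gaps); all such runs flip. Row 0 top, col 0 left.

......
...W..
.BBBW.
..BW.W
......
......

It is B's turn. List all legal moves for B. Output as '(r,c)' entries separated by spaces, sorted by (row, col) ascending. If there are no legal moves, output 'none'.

(0,2): no bracket -> illegal
(0,3): flips 1 -> legal
(0,4): flips 1 -> legal
(1,2): no bracket -> illegal
(1,4): no bracket -> illegal
(1,5): no bracket -> illegal
(2,5): flips 1 -> legal
(3,4): flips 1 -> legal
(4,2): no bracket -> illegal
(4,3): flips 1 -> legal
(4,4): flips 1 -> legal
(4,5): no bracket -> illegal

Answer: (0,3) (0,4) (2,5) (3,4) (4,3) (4,4)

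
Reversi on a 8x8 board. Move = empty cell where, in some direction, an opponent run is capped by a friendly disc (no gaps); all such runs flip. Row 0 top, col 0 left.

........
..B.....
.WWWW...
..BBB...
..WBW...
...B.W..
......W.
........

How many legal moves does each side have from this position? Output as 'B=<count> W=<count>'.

Answer: B=14 W=9

Derivation:
-- B to move --
(1,0): flips 1 -> legal
(1,1): flips 1 -> legal
(1,3): flips 1 -> legal
(1,4): flips 2 -> legal
(1,5): flips 1 -> legal
(2,0): no bracket -> illegal
(2,5): no bracket -> illegal
(3,0): flips 1 -> legal
(3,1): flips 1 -> legal
(3,5): flips 1 -> legal
(4,1): flips 1 -> legal
(4,5): flips 1 -> legal
(4,6): no bracket -> illegal
(5,1): flips 1 -> legal
(5,2): flips 1 -> legal
(5,4): flips 1 -> legal
(5,6): no bracket -> illegal
(5,7): no bracket -> illegal
(6,4): no bracket -> illegal
(6,5): no bracket -> illegal
(6,7): no bracket -> illegal
(7,5): no bracket -> illegal
(7,6): no bracket -> illegal
(7,7): flips 3 -> legal
B mobility = 14
-- W to move --
(0,1): flips 1 -> legal
(0,2): flips 1 -> legal
(0,3): flips 1 -> legal
(1,1): no bracket -> illegal
(1,3): no bracket -> illegal
(2,5): no bracket -> illegal
(3,1): no bracket -> illegal
(3,5): no bracket -> illegal
(4,1): flips 1 -> legal
(4,5): flips 1 -> legal
(5,2): no bracket -> illegal
(5,4): flips 2 -> legal
(6,2): flips 1 -> legal
(6,3): flips 3 -> legal
(6,4): flips 1 -> legal
W mobility = 9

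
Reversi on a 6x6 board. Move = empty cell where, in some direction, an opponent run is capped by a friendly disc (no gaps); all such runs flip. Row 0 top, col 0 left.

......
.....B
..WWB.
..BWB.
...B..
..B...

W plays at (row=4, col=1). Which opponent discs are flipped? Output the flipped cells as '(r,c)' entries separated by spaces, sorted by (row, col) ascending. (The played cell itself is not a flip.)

Answer: (3,2)

Derivation:
Dir NW: first cell '.' (not opp) -> no flip
Dir N: first cell '.' (not opp) -> no flip
Dir NE: opp run (3,2) capped by W -> flip
Dir W: first cell '.' (not opp) -> no flip
Dir E: first cell '.' (not opp) -> no flip
Dir SW: first cell '.' (not opp) -> no flip
Dir S: first cell '.' (not opp) -> no flip
Dir SE: opp run (5,2), next=edge -> no flip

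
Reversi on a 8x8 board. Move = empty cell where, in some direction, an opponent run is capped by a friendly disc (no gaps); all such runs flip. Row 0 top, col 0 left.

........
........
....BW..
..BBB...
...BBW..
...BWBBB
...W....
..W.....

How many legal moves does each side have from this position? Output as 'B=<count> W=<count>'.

Answer: B=7 W=7

Derivation:
-- B to move --
(1,4): no bracket -> illegal
(1,5): no bracket -> illegal
(1,6): flips 1 -> legal
(2,6): flips 1 -> legal
(3,5): flips 1 -> legal
(3,6): no bracket -> illegal
(4,6): flips 1 -> legal
(5,2): no bracket -> illegal
(6,1): no bracket -> illegal
(6,2): no bracket -> illegal
(6,4): flips 1 -> legal
(6,5): flips 1 -> legal
(7,1): no bracket -> illegal
(7,3): flips 1 -> legal
(7,4): no bracket -> illegal
B mobility = 7
-- W to move --
(1,3): no bracket -> illegal
(1,4): flips 3 -> legal
(1,5): no bracket -> illegal
(2,1): flips 2 -> legal
(2,2): no bracket -> illegal
(2,3): flips 5 -> legal
(3,1): no bracket -> illegal
(3,5): no bracket -> illegal
(4,1): no bracket -> illegal
(4,2): flips 2 -> legal
(4,6): no bracket -> illegal
(4,7): no bracket -> illegal
(5,2): flips 3 -> legal
(6,2): no bracket -> illegal
(6,4): no bracket -> illegal
(6,5): flips 1 -> legal
(6,6): no bracket -> illegal
(6,7): flips 1 -> legal
W mobility = 7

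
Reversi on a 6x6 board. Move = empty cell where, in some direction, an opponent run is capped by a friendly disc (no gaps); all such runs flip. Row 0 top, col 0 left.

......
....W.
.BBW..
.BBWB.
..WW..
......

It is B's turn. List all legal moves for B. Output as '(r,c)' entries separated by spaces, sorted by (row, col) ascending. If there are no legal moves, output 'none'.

Answer: (0,5) (1,2) (2,4) (4,4) (5,2) (5,3) (5,4)

Derivation:
(0,3): no bracket -> illegal
(0,4): no bracket -> illegal
(0,5): flips 2 -> legal
(1,2): flips 1 -> legal
(1,3): no bracket -> illegal
(1,5): no bracket -> illegal
(2,4): flips 1 -> legal
(2,5): no bracket -> illegal
(4,1): no bracket -> illegal
(4,4): flips 1 -> legal
(5,1): no bracket -> illegal
(5,2): flips 2 -> legal
(5,3): flips 1 -> legal
(5,4): flips 1 -> legal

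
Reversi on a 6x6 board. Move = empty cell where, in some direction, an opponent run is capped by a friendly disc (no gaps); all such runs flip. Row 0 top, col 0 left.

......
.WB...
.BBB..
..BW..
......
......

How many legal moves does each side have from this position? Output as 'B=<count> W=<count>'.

Answer: B=6 W=2

Derivation:
-- B to move --
(0,0): flips 1 -> legal
(0,1): flips 1 -> legal
(0,2): no bracket -> illegal
(1,0): flips 1 -> legal
(2,0): no bracket -> illegal
(2,4): no bracket -> illegal
(3,4): flips 1 -> legal
(4,2): no bracket -> illegal
(4,3): flips 1 -> legal
(4,4): flips 1 -> legal
B mobility = 6
-- W to move --
(0,1): no bracket -> illegal
(0,2): no bracket -> illegal
(0,3): no bracket -> illegal
(1,0): no bracket -> illegal
(1,3): flips 2 -> legal
(1,4): no bracket -> illegal
(2,0): no bracket -> illegal
(2,4): no bracket -> illegal
(3,0): no bracket -> illegal
(3,1): flips 2 -> legal
(3,4): no bracket -> illegal
(4,1): no bracket -> illegal
(4,2): no bracket -> illegal
(4,3): no bracket -> illegal
W mobility = 2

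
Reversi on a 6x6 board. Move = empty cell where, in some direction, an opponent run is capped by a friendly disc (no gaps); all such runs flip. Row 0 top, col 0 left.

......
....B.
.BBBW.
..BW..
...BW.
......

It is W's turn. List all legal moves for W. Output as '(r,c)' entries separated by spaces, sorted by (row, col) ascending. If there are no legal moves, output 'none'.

(0,3): no bracket -> illegal
(0,4): flips 1 -> legal
(0,5): no bracket -> illegal
(1,0): no bracket -> illegal
(1,1): flips 1 -> legal
(1,2): no bracket -> illegal
(1,3): flips 1 -> legal
(1,5): no bracket -> illegal
(2,0): flips 3 -> legal
(2,5): no bracket -> illegal
(3,0): no bracket -> illegal
(3,1): flips 1 -> legal
(3,4): no bracket -> illegal
(4,1): no bracket -> illegal
(4,2): flips 1 -> legal
(5,2): no bracket -> illegal
(5,3): flips 1 -> legal
(5,4): no bracket -> illegal

Answer: (0,4) (1,1) (1,3) (2,0) (3,1) (4,2) (5,3)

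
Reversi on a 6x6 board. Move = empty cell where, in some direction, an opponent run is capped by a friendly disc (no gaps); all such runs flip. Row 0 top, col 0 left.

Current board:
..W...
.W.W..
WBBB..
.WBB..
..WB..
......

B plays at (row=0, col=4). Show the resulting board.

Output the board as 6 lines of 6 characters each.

Place B at (0,4); scan 8 dirs for brackets.
Dir NW: edge -> no flip
Dir N: edge -> no flip
Dir NE: edge -> no flip
Dir W: first cell '.' (not opp) -> no flip
Dir E: first cell '.' (not opp) -> no flip
Dir SW: opp run (1,3) capped by B -> flip
Dir S: first cell '.' (not opp) -> no flip
Dir SE: first cell '.' (not opp) -> no flip
All flips: (1,3)

Answer: ..W.B.
.W.B..
WBBB..
.WBB..
..WB..
......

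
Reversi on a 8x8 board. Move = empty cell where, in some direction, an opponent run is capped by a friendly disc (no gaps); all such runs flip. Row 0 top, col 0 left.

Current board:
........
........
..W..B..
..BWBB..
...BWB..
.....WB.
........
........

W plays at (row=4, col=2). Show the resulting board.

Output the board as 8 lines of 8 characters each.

Place W at (4,2); scan 8 dirs for brackets.
Dir NW: first cell '.' (not opp) -> no flip
Dir N: opp run (3,2) capped by W -> flip
Dir NE: first cell 'W' (not opp) -> no flip
Dir W: first cell '.' (not opp) -> no flip
Dir E: opp run (4,3) capped by W -> flip
Dir SW: first cell '.' (not opp) -> no flip
Dir S: first cell '.' (not opp) -> no flip
Dir SE: first cell '.' (not opp) -> no flip
All flips: (3,2) (4,3)

Answer: ........
........
..W..B..
..WWBB..
..WWWB..
.....WB.
........
........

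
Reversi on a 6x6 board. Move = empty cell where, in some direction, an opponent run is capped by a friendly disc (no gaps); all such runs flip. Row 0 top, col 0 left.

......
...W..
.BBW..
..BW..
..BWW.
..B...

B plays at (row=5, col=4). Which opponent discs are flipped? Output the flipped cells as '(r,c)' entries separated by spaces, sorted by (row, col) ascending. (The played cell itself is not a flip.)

Dir NW: opp run (4,3) capped by B -> flip
Dir N: opp run (4,4), next='.' -> no flip
Dir NE: first cell '.' (not opp) -> no flip
Dir W: first cell '.' (not opp) -> no flip
Dir E: first cell '.' (not opp) -> no flip
Dir SW: edge -> no flip
Dir S: edge -> no flip
Dir SE: edge -> no flip

Answer: (4,3)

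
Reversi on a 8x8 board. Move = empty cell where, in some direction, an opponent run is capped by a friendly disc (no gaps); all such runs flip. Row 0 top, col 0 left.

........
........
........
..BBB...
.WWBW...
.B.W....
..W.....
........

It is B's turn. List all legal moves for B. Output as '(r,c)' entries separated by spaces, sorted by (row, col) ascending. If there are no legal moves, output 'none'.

Answer: (3,1) (4,0) (4,5) (5,0) (5,2) (5,4) (5,5) (6,3) (7,3)

Derivation:
(3,0): no bracket -> illegal
(3,1): flips 1 -> legal
(3,5): no bracket -> illegal
(4,0): flips 2 -> legal
(4,5): flips 1 -> legal
(5,0): flips 1 -> legal
(5,2): flips 1 -> legal
(5,4): flips 1 -> legal
(5,5): flips 1 -> legal
(6,1): no bracket -> illegal
(6,3): flips 1 -> legal
(6,4): no bracket -> illegal
(7,1): no bracket -> illegal
(7,2): no bracket -> illegal
(7,3): flips 1 -> legal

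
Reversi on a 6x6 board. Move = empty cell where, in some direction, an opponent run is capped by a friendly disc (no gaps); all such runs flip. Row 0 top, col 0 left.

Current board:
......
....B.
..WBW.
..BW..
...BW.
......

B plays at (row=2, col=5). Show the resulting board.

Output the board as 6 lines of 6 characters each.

Place B at (2,5); scan 8 dirs for brackets.
Dir NW: first cell 'B' (not opp) -> no flip
Dir N: first cell '.' (not opp) -> no flip
Dir NE: edge -> no flip
Dir W: opp run (2,4) capped by B -> flip
Dir E: edge -> no flip
Dir SW: first cell '.' (not opp) -> no flip
Dir S: first cell '.' (not opp) -> no flip
Dir SE: edge -> no flip
All flips: (2,4)

Answer: ......
....B.
..WBBB
..BW..
...BW.
......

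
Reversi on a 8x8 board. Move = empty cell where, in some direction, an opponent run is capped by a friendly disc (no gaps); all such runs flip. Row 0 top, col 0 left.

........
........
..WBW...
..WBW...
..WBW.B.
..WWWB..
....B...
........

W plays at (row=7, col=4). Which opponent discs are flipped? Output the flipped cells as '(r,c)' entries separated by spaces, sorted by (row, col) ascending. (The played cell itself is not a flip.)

Answer: (6,4)

Derivation:
Dir NW: first cell '.' (not opp) -> no flip
Dir N: opp run (6,4) capped by W -> flip
Dir NE: first cell '.' (not opp) -> no flip
Dir W: first cell '.' (not opp) -> no flip
Dir E: first cell '.' (not opp) -> no flip
Dir SW: edge -> no flip
Dir S: edge -> no flip
Dir SE: edge -> no flip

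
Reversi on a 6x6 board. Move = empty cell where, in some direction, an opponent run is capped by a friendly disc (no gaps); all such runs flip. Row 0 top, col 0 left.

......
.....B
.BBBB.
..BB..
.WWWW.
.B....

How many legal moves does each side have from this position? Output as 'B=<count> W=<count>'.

-- B to move --
(3,0): no bracket -> illegal
(3,1): flips 1 -> legal
(3,4): no bracket -> illegal
(3,5): no bracket -> illegal
(4,0): no bracket -> illegal
(4,5): no bracket -> illegal
(5,0): flips 1 -> legal
(5,2): flips 1 -> legal
(5,3): flips 1 -> legal
(5,4): flips 1 -> legal
(5,5): flips 1 -> legal
B mobility = 6
-- W to move --
(0,4): no bracket -> illegal
(0,5): no bracket -> illegal
(1,0): flips 2 -> legal
(1,1): flips 2 -> legal
(1,2): flips 2 -> legal
(1,3): flips 2 -> legal
(1,4): flips 2 -> legal
(2,0): no bracket -> illegal
(2,5): no bracket -> illegal
(3,0): no bracket -> illegal
(3,1): no bracket -> illegal
(3,4): no bracket -> illegal
(3,5): no bracket -> illegal
(4,0): no bracket -> illegal
(5,0): no bracket -> illegal
(5,2): no bracket -> illegal
W mobility = 5

Answer: B=6 W=5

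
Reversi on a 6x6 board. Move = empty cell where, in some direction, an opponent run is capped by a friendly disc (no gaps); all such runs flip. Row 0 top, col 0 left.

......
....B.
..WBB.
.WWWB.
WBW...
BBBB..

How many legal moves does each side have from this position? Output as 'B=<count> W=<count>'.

Answer: B=5 W=5

Derivation:
-- B to move --
(1,1): no bracket -> illegal
(1,2): flips 3 -> legal
(1,3): no bracket -> illegal
(2,0): flips 2 -> legal
(2,1): flips 2 -> legal
(3,0): flips 4 -> legal
(4,3): flips 2 -> legal
(4,4): no bracket -> illegal
B mobility = 5
-- W to move --
(0,3): no bracket -> illegal
(0,4): no bracket -> illegal
(0,5): flips 2 -> legal
(1,2): no bracket -> illegal
(1,3): flips 1 -> legal
(1,5): flips 1 -> legal
(2,5): flips 2 -> legal
(3,0): no bracket -> illegal
(3,5): flips 1 -> legal
(4,3): no bracket -> illegal
(4,4): no bracket -> illegal
(4,5): no bracket -> illegal
(5,4): no bracket -> illegal
W mobility = 5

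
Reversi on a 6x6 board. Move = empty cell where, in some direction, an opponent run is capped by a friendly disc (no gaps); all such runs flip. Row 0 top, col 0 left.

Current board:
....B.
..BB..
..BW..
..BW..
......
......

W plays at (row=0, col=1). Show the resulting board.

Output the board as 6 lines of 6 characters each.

Place W at (0,1); scan 8 dirs for brackets.
Dir NW: edge -> no flip
Dir N: edge -> no flip
Dir NE: edge -> no flip
Dir W: first cell '.' (not opp) -> no flip
Dir E: first cell '.' (not opp) -> no flip
Dir SW: first cell '.' (not opp) -> no flip
Dir S: first cell '.' (not opp) -> no flip
Dir SE: opp run (1,2) capped by W -> flip
All flips: (1,2)

Answer: .W..B.
..WB..
..BW..
..BW..
......
......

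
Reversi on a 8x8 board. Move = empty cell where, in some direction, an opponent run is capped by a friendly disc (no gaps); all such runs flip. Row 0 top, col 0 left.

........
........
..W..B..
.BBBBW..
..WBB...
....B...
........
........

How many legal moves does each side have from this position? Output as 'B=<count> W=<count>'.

Answer: B=10 W=8

Derivation:
-- B to move --
(1,1): flips 1 -> legal
(1,2): flips 1 -> legal
(1,3): flips 1 -> legal
(2,1): no bracket -> illegal
(2,3): no bracket -> illegal
(2,4): no bracket -> illegal
(2,6): flips 1 -> legal
(3,6): flips 1 -> legal
(4,1): flips 1 -> legal
(4,5): flips 1 -> legal
(4,6): no bracket -> illegal
(5,1): flips 1 -> legal
(5,2): flips 1 -> legal
(5,3): flips 1 -> legal
B mobility = 10
-- W to move --
(1,4): no bracket -> illegal
(1,5): flips 1 -> legal
(1,6): no bracket -> illegal
(2,0): flips 1 -> legal
(2,1): no bracket -> illegal
(2,3): no bracket -> illegal
(2,4): flips 1 -> legal
(2,6): no bracket -> illegal
(3,0): flips 4 -> legal
(3,6): no bracket -> illegal
(4,0): flips 1 -> legal
(4,1): no bracket -> illegal
(4,5): flips 2 -> legal
(5,2): no bracket -> illegal
(5,3): flips 1 -> legal
(5,5): flips 2 -> legal
(6,3): no bracket -> illegal
(6,4): no bracket -> illegal
(6,5): no bracket -> illegal
W mobility = 8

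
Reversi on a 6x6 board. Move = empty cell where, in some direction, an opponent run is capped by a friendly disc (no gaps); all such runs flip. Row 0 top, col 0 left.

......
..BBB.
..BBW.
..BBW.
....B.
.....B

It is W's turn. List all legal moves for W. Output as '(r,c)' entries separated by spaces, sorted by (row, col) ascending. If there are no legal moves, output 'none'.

(0,1): flips 2 -> legal
(0,2): flips 1 -> legal
(0,3): no bracket -> illegal
(0,4): flips 1 -> legal
(0,5): no bracket -> illegal
(1,1): no bracket -> illegal
(1,5): no bracket -> illegal
(2,1): flips 2 -> legal
(2,5): no bracket -> illegal
(3,1): flips 2 -> legal
(3,5): no bracket -> illegal
(4,1): no bracket -> illegal
(4,2): flips 1 -> legal
(4,3): no bracket -> illegal
(4,5): no bracket -> illegal
(5,3): no bracket -> illegal
(5,4): flips 1 -> legal

Answer: (0,1) (0,2) (0,4) (2,1) (3,1) (4,2) (5,4)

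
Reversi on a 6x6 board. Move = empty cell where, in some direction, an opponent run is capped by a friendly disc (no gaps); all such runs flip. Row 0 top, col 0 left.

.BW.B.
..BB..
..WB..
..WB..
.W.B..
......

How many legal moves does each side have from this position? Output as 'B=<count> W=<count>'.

-- B to move --
(0,3): flips 1 -> legal
(1,1): flips 1 -> legal
(2,1): flips 2 -> legal
(3,0): no bracket -> illegal
(3,1): flips 2 -> legal
(4,0): no bracket -> illegal
(4,2): flips 2 -> legal
(5,0): flips 2 -> legal
(5,1): no bracket -> illegal
(5,2): no bracket -> illegal
B mobility = 6
-- W to move --
(0,0): flips 1 -> legal
(0,3): no bracket -> illegal
(0,5): no bracket -> illegal
(1,0): no bracket -> illegal
(1,1): no bracket -> illegal
(1,4): flips 1 -> legal
(1,5): no bracket -> illegal
(2,1): no bracket -> illegal
(2,4): flips 2 -> legal
(3,4): flips 1 -> legal
(4,2): no bracket -> illegal
(4,4): flips 1 -> legal
(5,2): no bracket -> illegal
(5,3): no bracket -> illegal
(5,4): flips 1 -> legal
W mobility = 6

Answer: B=6 W=6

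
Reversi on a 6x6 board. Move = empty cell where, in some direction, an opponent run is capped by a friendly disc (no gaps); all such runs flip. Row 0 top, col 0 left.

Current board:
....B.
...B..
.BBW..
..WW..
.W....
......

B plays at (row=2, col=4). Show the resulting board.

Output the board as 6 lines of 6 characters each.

Answer: ....B.
...B..
.BBBB.
..WW..
.W....
......

Derivation:
Place B at (2,4); scan 8 dirs for brackets.
Dir NW: first cell 'B' (not opp) -> no flip
Dir N: first cell '.' (not opp) -> no flip
Dir NE: first cell '.' (not opp) -> no flip
Dir W: opp run (2,3) capped by B -> flip
Dir E: first cell '.' (not opp) -> no flip
Dir SW: opp run (3,3), next='.' -> no flip
Dir S: first cell '.' (not opp) -> no flip
Dir SE: first cell '.' (not opp) -> no flip
All flips: (2,3)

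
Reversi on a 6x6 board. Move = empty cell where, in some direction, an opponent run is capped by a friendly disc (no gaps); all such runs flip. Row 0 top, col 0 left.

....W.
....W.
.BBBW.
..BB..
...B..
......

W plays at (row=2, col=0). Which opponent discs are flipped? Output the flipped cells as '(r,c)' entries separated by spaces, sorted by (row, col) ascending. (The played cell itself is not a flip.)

Dir NW: edge -> no flip
Dir N: first cell '.' (not opp) -> no flip
Dir NE: first cell '.' (not opp) -> no flip
Dir W: edge -> no flip
Dir E: opp run (2,1) (2,2) (2,3) capped by W -> flip
Dir SW: edge -> no flip
Dir S: first cell '.' (not opp) -> no flip
Dir SE: first cell '.' (not opp) -> no flip

Answer: (2,1) (2,2) (2,3)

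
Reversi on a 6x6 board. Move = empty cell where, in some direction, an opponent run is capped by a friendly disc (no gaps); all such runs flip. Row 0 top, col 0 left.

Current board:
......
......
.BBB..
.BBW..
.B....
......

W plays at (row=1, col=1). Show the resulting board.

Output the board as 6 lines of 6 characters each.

Answer: ......
.W....
.BWB..
.BBW..
.B....
......

Derivation:
Place W at (1,1); scan 8 dirs for brackets.
Dir NW: first cell '.' (not opp) -> no flip
Dir N: first cell '.' (not opp) -> no flip
Dir NE: first cell '.' (not opp) -> no flip
Dir W: first cell '.' (not opp) -> no flip
Dir E: first cell '.' (not opp) -> no flip
Dir SW: first cell '.' (not opp) -> no flip
Dir S: opp run (2,1) (3,1) (4,1), next='.' -> no flip
Dir SE: opp run (2,2) capped by W -> flip
All flips: (2,2)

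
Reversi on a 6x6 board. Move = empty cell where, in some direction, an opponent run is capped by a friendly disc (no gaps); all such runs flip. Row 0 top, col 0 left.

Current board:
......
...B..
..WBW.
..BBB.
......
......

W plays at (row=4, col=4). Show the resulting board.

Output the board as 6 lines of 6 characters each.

Answer: ......
...B..
..WBW.
..BWW.
....W.
......

Derivation:
Place W at (4,4); scan 8 dirs for brackets.
Dir NW: opp run (3,3) capped by W -> flip
Dir N: opp run (3,4) capped by W -> flip
Dir NE: first cell '.' (not opp) -> no flip
Dir W: first cell '.' (not opp) -> no flip
Dir E: first cell '.' (not opp) -> no flip
Dir SW: first cell '.' (not opp) -> no flip
Dir S: first cell '.' (not opp) -> no flip
Dir SE: first cell '.' (not opp) -> no flip
All flips: (3,3) (3,4)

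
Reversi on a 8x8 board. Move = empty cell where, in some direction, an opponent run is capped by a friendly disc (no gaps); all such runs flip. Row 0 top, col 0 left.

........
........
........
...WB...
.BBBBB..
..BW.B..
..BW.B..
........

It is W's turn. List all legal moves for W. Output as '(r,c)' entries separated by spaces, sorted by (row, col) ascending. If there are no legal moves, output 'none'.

(2,3): no bracket -> illegal
(2,4): no bracket -> illegal
(2,5): no bracket -> illegal
(3,0): flips 2 -> legal
(3,1): flips 1 -> legal
(3,2): no bracket -> illegal
(3,5): flips 2 -> legal
(3,6): no bracket -> illegal
(4,0): no bracket -> illegal
(4,6): no bracket -> illegal
(5,0): no bracket -> illegal
(5,1): flips 2 -> legal
(5,4): no bracket -> illegal
(5,6): no bracket -> illegal
(6,1): flips 1 -> legal
(6,4): no bracket -> illegal
(6,6): flips 2 -> legal
(7,1): flips 1 -> legal
(7,2): no bracket -> illegal
(7,3): no bracket -> illegal
(7,4): no bracket -> illegal
(7,5): no bracket -> illegal
(7,6): no bracket -> illegal

Answer: (3,0) (3,1) (3,5) (5,1) (6,1) (6,6) (7,1)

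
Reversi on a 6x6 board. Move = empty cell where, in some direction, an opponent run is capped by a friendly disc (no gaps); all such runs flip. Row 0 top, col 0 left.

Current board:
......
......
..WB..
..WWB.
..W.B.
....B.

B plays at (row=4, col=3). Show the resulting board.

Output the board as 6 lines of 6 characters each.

Answer: ......
......
..WB..
..WBB.
..WBB.
....B.

Derivation:
Place B at (4,3); scan 8 dirs for brackets.
Dir NW: opp run (3,2), next='.' -> no flip
Dir N: opp run (3,3) capped by B -> flip
Dir NE: first cell 'B' (not opp) -> no flip
Dir W: opp run (4,2), next='.' -> no flip
Dir E: first cell 'B' (not opp) -> no flip
Dir SW: first cell '.' (not opp) -> no flip
Dir S: first cell '.' (not opp) -> no flip
Dir SE: first cell 'B' (not opp) -> no flip
All flips: (3,3)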